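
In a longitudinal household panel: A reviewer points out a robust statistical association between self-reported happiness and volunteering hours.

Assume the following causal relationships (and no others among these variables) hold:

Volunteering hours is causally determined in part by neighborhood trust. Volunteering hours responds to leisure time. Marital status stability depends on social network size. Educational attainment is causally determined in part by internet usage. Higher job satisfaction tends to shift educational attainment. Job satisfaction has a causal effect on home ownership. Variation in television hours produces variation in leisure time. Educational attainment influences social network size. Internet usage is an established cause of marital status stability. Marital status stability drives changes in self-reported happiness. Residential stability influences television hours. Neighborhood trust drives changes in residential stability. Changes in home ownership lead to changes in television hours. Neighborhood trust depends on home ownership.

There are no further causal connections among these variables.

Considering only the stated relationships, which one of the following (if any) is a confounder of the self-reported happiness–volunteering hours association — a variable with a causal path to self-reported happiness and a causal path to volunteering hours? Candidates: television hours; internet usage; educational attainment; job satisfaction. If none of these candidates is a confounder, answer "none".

job satisfaction

Job satisfaction causes self-reported happiness (job satisfaction → educational attainment → social network size → marital status stability → self-reported happiness) and also causes volunteering hours (job satisfaction → home ownership → neighborhood trust → volunteering hours); it is a common cause of both.
Each of the other candidates lacks a causal path to at least one of self-reported happiness and volunteering hours, so they do not confound the relationship.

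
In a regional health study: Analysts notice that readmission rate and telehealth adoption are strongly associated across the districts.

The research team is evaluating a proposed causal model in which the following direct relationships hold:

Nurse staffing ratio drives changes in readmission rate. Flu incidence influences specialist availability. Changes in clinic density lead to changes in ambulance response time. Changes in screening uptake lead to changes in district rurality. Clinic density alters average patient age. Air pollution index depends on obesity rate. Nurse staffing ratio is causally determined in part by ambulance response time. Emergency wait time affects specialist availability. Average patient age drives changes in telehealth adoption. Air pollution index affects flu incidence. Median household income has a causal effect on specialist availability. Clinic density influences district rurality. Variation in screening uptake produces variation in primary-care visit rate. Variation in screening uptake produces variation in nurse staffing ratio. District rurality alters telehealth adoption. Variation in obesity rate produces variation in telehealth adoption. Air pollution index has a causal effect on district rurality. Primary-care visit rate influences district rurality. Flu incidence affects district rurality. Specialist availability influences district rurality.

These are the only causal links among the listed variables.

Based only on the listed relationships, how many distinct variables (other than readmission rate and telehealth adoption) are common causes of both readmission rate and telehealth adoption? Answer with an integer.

2

The common causes are: clinic density (to readmission rate via clinic density → ambulance response time → nurse staffing ratio → readmission rate; to telehealth adoption via clinic density → average patient age → telehealth adoption); screening uptake (to readmission rate via screening uptake → nurse staffing ratio → readmission rate; to telehealth adoption via screening uptake → district rurality → telehealth adoption).
Every other variable lacks a causal path to at least one of readmission rate and telehealth adoption.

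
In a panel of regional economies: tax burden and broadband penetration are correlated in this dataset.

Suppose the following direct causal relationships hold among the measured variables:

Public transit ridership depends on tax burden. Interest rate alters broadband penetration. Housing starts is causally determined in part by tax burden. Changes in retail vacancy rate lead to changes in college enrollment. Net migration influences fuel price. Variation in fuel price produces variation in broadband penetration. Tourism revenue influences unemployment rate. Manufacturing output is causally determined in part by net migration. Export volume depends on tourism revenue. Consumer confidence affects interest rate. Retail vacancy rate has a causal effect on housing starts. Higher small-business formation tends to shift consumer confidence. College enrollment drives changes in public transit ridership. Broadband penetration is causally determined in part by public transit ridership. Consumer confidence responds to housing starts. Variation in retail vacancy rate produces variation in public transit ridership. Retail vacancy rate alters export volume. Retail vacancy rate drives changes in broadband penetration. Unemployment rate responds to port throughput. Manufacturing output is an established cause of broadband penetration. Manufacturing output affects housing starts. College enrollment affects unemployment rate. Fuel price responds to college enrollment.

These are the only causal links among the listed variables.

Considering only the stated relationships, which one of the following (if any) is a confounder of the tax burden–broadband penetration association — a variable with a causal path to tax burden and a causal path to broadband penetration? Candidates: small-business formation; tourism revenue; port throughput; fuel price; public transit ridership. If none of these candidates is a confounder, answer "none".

None of the listed candidates has causal paths to both tax burden and broadband penetration in the stated relationships, so none is a common cause.

none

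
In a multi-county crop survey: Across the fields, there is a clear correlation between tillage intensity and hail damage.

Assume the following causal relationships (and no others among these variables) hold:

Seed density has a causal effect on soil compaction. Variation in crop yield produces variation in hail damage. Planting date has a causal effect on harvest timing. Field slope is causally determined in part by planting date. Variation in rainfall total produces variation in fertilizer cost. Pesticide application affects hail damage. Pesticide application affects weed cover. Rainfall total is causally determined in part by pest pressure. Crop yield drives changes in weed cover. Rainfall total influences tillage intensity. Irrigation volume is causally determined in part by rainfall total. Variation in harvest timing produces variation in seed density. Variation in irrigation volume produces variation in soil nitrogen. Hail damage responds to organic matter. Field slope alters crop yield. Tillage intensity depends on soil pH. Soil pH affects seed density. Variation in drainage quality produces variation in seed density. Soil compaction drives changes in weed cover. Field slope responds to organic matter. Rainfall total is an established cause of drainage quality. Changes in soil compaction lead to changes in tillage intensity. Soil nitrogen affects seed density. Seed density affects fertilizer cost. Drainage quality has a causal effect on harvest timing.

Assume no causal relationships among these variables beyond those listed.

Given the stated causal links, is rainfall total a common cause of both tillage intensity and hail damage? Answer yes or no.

Rainfall total has no stated causal path to hail damage. A confounder must cause both variables, so rainfall total does not qualify.

no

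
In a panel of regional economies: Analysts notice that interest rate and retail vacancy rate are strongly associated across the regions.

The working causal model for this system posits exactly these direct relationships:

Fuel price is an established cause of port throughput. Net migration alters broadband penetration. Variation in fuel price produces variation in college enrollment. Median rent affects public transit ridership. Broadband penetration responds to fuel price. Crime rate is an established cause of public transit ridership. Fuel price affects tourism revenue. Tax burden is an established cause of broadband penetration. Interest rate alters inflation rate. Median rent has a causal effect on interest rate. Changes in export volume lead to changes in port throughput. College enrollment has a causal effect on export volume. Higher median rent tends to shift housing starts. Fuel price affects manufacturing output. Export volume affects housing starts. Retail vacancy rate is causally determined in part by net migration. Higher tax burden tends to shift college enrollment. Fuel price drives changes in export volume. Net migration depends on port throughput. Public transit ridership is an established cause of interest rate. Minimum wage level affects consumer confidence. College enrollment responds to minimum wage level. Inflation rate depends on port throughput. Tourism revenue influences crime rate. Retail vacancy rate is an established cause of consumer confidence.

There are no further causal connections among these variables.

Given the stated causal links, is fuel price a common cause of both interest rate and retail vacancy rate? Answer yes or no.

Fuel price has a causal path to interest rate (fuel price → tourism revenue → crime rate → public transit ridership → interest rate) and to retail vacancy rate (fuel price → port throughput → net migration → retail vacancy rate), so it is a common cause of both — a confounder.

yes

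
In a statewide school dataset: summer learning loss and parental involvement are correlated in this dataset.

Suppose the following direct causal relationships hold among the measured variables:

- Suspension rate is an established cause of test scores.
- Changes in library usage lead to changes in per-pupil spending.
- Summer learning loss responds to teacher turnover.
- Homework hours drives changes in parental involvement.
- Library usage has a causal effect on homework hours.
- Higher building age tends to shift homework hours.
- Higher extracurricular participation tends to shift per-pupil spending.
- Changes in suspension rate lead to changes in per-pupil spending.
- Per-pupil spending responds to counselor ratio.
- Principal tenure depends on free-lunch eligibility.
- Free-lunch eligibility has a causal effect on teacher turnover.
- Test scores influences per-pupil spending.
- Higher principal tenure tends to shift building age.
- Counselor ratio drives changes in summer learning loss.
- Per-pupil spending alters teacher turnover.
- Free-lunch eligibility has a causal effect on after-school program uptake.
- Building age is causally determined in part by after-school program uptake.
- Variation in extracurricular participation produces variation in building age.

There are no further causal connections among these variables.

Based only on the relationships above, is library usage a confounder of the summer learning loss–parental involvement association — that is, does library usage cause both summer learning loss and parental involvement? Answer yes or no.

yes

Library usage has a causal path to summer learning loss (library usage → per-pupil spending → teacher turnover → summer learning loss) and to parental involvement (library usage → homework hours → parental involvement), so it is a common cause of both — a confounder.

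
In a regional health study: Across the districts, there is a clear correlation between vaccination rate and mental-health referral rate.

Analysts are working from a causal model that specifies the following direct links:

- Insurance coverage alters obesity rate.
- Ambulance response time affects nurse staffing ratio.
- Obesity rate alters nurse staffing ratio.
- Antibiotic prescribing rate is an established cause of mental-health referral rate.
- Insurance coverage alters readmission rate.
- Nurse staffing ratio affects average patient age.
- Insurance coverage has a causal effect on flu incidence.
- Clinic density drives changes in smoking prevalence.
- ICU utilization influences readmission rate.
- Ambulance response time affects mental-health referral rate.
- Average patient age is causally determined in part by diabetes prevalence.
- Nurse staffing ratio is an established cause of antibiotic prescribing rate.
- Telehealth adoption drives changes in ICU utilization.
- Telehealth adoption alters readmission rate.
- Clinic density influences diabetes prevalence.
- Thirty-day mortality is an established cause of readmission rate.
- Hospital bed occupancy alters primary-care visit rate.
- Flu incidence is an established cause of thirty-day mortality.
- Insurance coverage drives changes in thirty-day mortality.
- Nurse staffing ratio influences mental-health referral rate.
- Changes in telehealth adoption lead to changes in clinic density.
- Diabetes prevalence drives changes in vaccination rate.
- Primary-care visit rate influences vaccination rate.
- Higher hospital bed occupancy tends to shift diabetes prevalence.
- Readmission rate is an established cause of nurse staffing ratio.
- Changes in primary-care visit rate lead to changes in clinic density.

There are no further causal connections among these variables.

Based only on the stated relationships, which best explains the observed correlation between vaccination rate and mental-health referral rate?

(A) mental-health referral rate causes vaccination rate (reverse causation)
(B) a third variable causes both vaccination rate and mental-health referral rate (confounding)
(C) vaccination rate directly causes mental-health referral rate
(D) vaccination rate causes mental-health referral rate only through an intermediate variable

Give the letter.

B

Telehealth adoption causes vaccination rate (telehealth adoption → clinic density → diabetes prevalence → vaccination rate) and mental-health referral rate (telehealth adoption → readmission rate → nurse staffing ratio → mental-health referral rate) — a common cause creating the correlation.
There is no stated path from vaccination rate to mental-health referral rate or from mental-health referral rate to vaccination rate, so neither direct nor reverse causation applies.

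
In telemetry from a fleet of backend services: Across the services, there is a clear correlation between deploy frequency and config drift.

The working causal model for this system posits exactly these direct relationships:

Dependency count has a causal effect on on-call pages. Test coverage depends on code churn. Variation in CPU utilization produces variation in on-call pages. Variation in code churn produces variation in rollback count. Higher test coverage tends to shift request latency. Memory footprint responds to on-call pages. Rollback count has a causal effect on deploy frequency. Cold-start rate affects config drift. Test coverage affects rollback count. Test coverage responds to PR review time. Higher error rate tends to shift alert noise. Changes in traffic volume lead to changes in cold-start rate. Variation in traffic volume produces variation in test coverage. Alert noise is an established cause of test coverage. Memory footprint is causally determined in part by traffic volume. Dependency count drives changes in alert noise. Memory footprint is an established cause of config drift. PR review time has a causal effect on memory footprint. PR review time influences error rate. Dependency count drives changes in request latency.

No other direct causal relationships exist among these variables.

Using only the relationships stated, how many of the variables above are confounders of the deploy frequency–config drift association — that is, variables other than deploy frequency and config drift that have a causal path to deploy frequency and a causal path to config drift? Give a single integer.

The common causes are: PR review time (to deploy frequency via PR review time → test coverage → rollback count → deploy frequency; to config drift via PR review time → memory footprint → config drift); dependency count (to deploy frequency via dependency count → alert noise → test coverage → rollback count → deploy frequency; to config drift via dependency count → on-call pages → memory footprint → config drift); traffic volume (to deploy frequency via traffic volume → test coverage → rollback count → deploy frequency; to config drift via traffic volume → cold-start rate → config drift).
Every other variable lacks a causal path to at least one of deploy frequency and config drift.

3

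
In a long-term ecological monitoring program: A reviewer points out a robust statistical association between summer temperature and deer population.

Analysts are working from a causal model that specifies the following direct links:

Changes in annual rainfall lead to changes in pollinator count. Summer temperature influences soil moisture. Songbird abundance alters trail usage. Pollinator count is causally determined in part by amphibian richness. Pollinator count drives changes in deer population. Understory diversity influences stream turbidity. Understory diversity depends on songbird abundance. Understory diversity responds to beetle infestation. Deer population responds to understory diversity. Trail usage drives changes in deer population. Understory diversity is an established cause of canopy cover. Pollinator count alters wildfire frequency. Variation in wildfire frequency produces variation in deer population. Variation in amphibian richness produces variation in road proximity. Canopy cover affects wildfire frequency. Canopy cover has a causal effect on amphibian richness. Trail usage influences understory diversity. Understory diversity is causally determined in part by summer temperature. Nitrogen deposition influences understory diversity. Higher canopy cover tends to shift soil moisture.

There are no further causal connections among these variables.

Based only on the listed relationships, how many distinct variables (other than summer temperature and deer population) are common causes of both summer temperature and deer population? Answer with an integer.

0

No listed variable has a causal path to both summer temperature and deer population, so there are no common causes.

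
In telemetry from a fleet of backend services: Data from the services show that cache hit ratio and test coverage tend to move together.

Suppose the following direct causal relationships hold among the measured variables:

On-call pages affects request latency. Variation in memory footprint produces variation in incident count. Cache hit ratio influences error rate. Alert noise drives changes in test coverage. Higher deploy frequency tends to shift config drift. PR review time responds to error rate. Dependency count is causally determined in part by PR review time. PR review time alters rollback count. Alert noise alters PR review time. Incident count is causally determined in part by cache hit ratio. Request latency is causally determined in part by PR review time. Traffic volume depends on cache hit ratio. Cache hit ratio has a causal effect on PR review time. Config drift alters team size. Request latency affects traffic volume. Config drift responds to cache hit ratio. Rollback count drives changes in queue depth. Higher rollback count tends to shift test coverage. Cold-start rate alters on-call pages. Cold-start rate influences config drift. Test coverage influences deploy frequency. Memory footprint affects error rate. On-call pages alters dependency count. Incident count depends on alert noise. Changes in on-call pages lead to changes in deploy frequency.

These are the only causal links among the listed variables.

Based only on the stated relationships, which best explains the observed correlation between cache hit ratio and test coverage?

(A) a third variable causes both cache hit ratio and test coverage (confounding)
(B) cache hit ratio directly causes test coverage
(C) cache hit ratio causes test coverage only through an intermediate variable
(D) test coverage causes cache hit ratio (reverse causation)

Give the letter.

C

Cache hit ratio reaches test coverage through cache hit ratio → PR review time → rollback count → test coverage — an indirect causal chain with no direct cache hit ratio → test coverage link. No variable causes both cache hit ratio and test coverage, so confounding is ruled out; the effect is mediated.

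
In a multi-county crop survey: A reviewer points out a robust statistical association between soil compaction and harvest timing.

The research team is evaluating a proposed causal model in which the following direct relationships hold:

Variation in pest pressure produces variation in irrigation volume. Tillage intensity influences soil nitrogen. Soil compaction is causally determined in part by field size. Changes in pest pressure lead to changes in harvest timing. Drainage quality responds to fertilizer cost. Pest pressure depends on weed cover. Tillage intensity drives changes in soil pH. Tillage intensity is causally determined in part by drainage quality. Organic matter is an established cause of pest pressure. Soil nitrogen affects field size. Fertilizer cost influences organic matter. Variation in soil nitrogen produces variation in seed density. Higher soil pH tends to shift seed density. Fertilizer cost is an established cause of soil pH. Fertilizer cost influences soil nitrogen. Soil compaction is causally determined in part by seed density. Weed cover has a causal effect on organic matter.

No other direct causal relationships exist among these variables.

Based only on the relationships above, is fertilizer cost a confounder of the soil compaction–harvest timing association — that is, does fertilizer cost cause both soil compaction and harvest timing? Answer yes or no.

yes

Fertilizer cost has a causal path to soil compaction (fertilizer cost → soil pH → seed density → soil compaction) and to harvest timing (fertilizer cost → organic matter → pest pressure → harvest timing), so it is a common cause of both — a confounder.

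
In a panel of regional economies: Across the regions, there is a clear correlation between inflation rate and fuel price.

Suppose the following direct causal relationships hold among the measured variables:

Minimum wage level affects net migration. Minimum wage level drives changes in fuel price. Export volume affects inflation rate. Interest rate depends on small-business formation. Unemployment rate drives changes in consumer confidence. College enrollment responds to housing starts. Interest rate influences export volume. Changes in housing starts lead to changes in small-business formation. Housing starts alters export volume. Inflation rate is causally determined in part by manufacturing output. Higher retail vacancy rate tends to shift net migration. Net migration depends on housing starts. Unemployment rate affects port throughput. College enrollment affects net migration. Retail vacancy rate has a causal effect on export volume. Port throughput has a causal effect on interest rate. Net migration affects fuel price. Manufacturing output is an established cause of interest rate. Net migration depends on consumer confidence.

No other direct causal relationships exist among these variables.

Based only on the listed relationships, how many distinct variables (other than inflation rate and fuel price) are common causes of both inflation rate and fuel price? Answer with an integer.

3

The common causes are: housing starts (to inflation rate via housing starts → export volume → inflation rate; to fuel price via housing starts → net migration → fuel price); retail vacancy rate (to inflation rate via retail vacancy rate → export volume → inflation rate; to fuel price via retail vacancy rate → net migration → fuel price); unemployment rate (to inflation rate via unemployment rate → port throughput → interest rate → export volume → inflation rate; to fuel price via unemployment rate → consumer confidence → net migration → fuel price).
Every other variable lacks a causal path to at least one of inflation rate and fuel price.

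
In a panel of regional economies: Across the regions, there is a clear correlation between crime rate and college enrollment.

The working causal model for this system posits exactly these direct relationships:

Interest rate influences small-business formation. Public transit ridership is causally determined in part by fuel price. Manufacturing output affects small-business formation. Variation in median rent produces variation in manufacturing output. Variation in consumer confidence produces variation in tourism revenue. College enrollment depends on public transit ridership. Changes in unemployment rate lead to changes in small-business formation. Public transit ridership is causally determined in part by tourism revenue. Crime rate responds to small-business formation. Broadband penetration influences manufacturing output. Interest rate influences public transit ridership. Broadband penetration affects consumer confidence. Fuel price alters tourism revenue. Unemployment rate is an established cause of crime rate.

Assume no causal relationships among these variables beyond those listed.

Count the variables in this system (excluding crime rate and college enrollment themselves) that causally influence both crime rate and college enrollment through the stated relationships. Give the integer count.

2

The common causes are: broadband penetration (to crime rate via broadband penetration → manufacturing output → small-business formation → crime rate; to college enrollment via broadband penetration → consumer confidence → tourism revenue → public transit ridership → college enrollment); interest rate (to crime rate via interest rate → small-business formation → crime rate; to college enrollment via interest rate → public transit ridership → college enrollment).
Every other variable lacks a causal path to at least one of crime rate and college enrollment.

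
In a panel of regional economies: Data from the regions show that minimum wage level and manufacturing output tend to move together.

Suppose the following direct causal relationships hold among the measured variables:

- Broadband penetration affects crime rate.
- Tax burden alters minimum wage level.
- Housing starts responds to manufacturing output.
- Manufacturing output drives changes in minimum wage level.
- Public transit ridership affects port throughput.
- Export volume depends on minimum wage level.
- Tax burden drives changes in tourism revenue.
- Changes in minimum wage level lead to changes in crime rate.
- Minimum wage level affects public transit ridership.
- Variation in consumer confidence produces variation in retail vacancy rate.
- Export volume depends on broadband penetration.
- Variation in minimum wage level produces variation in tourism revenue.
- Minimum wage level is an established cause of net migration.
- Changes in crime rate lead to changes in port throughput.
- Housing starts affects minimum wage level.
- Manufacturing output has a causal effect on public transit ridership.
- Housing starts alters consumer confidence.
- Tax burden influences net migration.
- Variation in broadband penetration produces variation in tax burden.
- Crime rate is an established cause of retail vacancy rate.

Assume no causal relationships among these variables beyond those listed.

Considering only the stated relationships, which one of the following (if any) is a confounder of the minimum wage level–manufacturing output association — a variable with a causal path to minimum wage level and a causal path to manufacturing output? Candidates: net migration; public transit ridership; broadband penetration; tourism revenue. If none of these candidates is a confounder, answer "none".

none

None of the listed candidates has causal paths to both minimum wage level and manufacturing output in the stated relationships, so none is a common cause.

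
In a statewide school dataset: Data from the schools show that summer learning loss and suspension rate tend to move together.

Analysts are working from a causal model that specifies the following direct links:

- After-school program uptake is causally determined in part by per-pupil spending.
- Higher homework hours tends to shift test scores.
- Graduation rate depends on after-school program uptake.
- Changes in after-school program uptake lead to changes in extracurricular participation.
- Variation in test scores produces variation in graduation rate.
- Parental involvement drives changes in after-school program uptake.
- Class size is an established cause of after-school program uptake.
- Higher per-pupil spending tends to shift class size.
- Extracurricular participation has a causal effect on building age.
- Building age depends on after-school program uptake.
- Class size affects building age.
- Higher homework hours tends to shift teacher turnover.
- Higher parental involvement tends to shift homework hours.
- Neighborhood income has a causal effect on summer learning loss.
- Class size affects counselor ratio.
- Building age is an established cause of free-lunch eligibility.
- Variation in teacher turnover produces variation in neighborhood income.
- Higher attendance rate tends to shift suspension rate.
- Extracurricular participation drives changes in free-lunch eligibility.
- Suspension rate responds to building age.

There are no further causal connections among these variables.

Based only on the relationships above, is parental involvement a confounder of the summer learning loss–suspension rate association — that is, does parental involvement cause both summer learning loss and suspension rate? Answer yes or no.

Parental involvement has a causal path to summer learning loss (parental involvement → homework hours → teacher turnover → neighborhood income → summer learning loss) and to suspension rate (parental involvement → after-school program uptake → building age → suspension rate), so it is a common cause of both — a confounder.

yes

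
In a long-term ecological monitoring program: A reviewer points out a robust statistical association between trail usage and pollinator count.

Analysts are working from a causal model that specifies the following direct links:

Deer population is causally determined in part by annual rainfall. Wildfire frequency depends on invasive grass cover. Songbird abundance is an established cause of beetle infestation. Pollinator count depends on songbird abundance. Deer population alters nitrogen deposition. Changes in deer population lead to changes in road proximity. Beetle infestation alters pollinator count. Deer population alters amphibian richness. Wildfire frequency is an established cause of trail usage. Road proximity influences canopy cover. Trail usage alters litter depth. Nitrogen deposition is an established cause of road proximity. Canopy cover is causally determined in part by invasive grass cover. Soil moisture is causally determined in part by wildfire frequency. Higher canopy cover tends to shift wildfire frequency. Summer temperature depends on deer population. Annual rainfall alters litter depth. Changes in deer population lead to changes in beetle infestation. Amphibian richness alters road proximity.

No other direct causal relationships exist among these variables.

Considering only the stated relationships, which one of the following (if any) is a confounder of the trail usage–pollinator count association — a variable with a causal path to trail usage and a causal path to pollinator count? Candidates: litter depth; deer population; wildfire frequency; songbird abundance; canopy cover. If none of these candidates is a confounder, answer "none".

deer population

Deer population causes trail usage (deer population → road proximity → canopy cover → wildfire frequency → trail usage) and also causes pollinator count (deer population → beetle infestation → pollinator count); it is a common cause of both.
Each of the other candidates lacks a causal path to at least one of trail usage and pollinator count, so they do not confound the relationship.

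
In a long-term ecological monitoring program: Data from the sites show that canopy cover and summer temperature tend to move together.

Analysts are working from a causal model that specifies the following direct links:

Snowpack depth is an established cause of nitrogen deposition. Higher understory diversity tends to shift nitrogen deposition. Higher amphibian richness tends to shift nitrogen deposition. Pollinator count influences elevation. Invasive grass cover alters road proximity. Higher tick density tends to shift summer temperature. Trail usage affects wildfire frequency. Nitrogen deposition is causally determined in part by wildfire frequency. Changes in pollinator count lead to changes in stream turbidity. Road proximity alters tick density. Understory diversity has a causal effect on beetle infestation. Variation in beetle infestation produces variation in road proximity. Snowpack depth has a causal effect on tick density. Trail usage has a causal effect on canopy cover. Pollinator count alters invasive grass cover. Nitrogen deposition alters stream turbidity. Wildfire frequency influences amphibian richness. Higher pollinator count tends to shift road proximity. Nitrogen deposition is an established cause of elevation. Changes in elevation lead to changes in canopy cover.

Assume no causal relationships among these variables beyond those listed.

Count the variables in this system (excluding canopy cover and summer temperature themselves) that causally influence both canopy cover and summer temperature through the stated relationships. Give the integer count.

3

The common causes are: pollinator count (to canopy cover via pollinator count → elevation → canopy cover; to summer temperature via pollinator count → road proximity → tick density → summer temperature); snowpack depth (to canopy cover via snowpack depth → nitrogen deposition → elevation → canopy cover; to summer temperature via snowpack depth → tick density → summer temperature); understory diversity (to canopy cover via understory diversity → nitrogen deposition → elevation → canopy cover; to summer temperature via understory diversity → beetle infestation → road proximity → tick density → summer temperature).
Every other variable lacks a causal path to at least one of canopy cover and summer temperature.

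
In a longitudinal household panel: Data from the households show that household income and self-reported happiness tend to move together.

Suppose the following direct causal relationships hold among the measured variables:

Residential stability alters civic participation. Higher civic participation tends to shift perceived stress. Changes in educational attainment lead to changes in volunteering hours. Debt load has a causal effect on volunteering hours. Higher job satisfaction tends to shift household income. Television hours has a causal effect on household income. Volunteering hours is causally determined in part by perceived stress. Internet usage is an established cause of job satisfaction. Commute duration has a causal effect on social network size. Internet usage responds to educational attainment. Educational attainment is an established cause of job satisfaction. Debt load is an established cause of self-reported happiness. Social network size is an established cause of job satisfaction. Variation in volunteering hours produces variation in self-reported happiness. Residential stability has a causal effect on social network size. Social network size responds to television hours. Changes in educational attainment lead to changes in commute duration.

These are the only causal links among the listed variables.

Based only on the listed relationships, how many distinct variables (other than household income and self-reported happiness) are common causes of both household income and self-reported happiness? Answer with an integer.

2

The common causes are: educational attainment (to household income via educational attainment → job satisfaction → household income; to self-reported happiness via educational attainment → volunteering hours → self-reported happiness); residential stability (to household income via residential stability → social network size → job satisfaction → household income; to self-reported happiness via residential stability → civic participation → perceived stress → volunteering hours → self-reported happiness).
Every other variable lacks a causal path to at least one of household income and self-reported happiness.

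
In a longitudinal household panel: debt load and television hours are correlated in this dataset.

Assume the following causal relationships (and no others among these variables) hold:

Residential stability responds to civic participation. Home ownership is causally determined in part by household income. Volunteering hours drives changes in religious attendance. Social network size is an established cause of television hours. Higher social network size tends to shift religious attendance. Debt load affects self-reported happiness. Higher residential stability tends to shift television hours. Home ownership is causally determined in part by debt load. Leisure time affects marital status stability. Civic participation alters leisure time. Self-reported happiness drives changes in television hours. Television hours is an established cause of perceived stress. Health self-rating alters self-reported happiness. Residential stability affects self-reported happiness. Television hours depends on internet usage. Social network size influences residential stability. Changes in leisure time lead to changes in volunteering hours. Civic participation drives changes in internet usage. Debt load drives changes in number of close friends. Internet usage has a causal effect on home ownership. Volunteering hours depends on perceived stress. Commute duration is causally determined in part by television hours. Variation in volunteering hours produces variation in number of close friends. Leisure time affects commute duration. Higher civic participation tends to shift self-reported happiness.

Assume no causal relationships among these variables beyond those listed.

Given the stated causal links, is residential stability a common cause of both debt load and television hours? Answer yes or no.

Residential stability has no stated causal path to debt load. A confounder must cause both variables, so residential stability does not qualify.

no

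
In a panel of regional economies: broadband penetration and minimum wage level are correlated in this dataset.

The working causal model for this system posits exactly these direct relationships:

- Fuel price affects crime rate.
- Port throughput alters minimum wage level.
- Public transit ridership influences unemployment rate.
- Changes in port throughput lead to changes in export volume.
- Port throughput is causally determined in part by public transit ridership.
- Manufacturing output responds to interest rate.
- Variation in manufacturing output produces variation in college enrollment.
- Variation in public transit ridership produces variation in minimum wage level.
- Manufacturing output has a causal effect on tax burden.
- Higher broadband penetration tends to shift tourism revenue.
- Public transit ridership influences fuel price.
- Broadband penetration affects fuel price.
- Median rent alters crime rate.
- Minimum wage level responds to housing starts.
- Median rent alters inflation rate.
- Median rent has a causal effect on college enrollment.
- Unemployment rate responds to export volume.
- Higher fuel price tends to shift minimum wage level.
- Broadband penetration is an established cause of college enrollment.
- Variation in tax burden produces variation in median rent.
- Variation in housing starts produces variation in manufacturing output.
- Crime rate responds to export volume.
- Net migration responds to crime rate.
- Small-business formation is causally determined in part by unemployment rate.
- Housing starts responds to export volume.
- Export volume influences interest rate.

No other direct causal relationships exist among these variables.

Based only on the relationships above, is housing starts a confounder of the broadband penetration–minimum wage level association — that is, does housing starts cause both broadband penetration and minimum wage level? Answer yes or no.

Housing starts has no stated causal path to broadband penetration. A confounder must cause both variables, so housing starts does not qualify.

no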